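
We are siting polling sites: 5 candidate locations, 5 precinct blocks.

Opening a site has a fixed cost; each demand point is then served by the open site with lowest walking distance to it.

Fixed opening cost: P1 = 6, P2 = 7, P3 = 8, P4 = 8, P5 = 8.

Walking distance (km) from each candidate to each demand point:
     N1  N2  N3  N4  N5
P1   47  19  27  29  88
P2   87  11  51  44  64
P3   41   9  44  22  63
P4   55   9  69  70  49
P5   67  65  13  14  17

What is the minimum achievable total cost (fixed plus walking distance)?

Open {P3, P5}: assign each demand point to its cheapest open site.
  N1→P3 41, N2→P3 9, N3→P5 13, N4→P5 14, N5→P5 17
  walking distance 94, fixed 16 → total 110.
Compare {P1, P3, P5}: walking distance 94 + fixed 22 = 116.
Compare {P2, P3, P5}: walking distance 94 + fixed 23 = 117.
Compare {P3, P4, P5}: walking distance 94 + fixed 24 = 118.
All other subsets cost ≥ 116. Minimum total cost: 110.

110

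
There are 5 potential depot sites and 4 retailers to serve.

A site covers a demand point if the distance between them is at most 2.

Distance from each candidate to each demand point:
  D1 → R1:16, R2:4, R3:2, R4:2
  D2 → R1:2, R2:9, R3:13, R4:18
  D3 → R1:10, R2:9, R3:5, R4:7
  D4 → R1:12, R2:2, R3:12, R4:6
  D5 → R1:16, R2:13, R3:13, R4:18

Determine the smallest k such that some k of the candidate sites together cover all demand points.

3

Coverage sets (demand points within 2 of each site):
  D1: {R3, R4}
  D2: {R1}
  D3: {}
  D4: {R2}
  D5: {}
No 2 sites suffice: every size-2 union leaves at least one demand point uncovered.
But {D1, D2, D4} covers everything, so the minimum is 3.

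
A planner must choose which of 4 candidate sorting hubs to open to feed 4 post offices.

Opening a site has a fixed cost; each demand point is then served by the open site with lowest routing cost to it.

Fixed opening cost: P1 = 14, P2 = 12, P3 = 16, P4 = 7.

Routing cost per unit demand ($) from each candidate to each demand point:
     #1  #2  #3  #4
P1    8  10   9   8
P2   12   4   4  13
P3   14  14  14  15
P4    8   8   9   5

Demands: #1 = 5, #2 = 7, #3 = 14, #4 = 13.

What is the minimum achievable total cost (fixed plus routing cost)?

Open {P2, P4}: assign each demand point to its cheapest open site.
  #1→P4 5×8=40, #2→P2 7×4=28, #3→P2 14×4=56, #4→P4 13×5=65
  routing cost 189, fixed 19 → total 208.
Compare {P1, P2, P4}: routing cost 189 + fixed 33 = 222.
Compare {P2, P3, P4}: routing cost 189 + fixed 35 = 224.
Compare {P1, P2, P3, P4}: routing cost 189 + fixed 49 = 238.
All other subsets cost ≥ 222. Minimum total cost: 208.

208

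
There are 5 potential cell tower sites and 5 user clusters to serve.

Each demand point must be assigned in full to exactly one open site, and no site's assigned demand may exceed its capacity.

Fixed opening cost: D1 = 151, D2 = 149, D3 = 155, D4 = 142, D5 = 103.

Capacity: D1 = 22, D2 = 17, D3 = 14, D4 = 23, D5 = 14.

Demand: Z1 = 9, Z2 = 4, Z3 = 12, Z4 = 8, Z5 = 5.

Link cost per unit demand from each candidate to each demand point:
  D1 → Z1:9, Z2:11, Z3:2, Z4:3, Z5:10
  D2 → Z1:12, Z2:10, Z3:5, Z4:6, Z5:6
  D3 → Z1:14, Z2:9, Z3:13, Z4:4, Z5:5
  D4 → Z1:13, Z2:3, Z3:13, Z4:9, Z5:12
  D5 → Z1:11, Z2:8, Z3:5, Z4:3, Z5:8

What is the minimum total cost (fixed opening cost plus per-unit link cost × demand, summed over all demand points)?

523

Open {D1, D2}; cheapest assignment that respects the capacities:
  D1 (cap 22, load 21): Z1, Z3 — cost 9×9 + 12×2 = 105
  D2 (cap 17, load 17): Z2, Z4, Z5 — cost 4×10 + 8×6 + 5×6 = 118
  Shipping 223, fixed 300 → total 523.
  Any other capacity-feasible assignment to {D1, D2} ships for at least 223.
Compare {D1, D4}: its best feasible assignment gives total 530.
Compare {D1, D4, D5}: its best feasible assignment gives total 577.
Every other set of open sites that can feasibly serve all demand totals ≥ 530 even under its best assignment. Minimum: 523.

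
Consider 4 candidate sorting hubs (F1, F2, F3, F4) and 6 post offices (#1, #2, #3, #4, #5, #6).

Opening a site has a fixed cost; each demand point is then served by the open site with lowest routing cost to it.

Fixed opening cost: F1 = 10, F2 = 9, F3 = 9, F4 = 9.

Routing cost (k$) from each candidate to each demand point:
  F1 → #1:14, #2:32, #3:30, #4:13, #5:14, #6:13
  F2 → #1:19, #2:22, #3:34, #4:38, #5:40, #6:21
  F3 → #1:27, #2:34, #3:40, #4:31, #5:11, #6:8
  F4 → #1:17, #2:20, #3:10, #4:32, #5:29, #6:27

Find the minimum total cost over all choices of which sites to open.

Open {F1, F4}: assign each demand point to its cheapest open site.
  #1→F1 14, #2→F4 20, #3→F4 10, #4→F1 13, #5→F1 14, #6→F1 13
  routing cost 84, fixed 19 → total 103.
Compare {F1, F3, F4}: routing cost 76 + fixed 28 = 104.
Compare {F1, F2, F4}: routing cost 84 + fixed 28 = 112.
Compare {F1, F2, F3, F4}: routing cost 76 + fixed 37 = 113.
All other subsets cost ≥ 104. Minimum total cost: 103.

103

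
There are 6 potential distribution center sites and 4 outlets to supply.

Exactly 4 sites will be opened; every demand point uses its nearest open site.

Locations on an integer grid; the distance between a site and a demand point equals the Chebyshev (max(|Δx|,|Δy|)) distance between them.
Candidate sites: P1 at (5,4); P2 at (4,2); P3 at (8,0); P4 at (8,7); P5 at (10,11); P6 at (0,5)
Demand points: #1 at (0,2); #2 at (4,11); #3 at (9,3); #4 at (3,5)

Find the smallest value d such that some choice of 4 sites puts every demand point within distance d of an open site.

Open {P1, P2, P3, P4}.
  Farthest demand point is #1 at distance 4 (to P2); all others are ≤ 4.
With {P1, P2, P4, P5} the worst case is 4.
With {P1, P2, P4, P6} the worst case is 4.
No size-4 selection achieves below 4.

4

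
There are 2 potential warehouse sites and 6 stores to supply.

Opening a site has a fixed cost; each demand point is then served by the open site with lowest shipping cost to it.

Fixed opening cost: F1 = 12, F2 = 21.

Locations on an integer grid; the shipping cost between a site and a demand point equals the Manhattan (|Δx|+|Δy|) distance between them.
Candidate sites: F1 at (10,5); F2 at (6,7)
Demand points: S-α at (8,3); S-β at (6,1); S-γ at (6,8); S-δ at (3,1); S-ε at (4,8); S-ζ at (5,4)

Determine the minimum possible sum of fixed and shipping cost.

Open {F2}: assign each demand point to its cheapest open site.
  S-α→F2 6, S-β→F2 6, S-γ→F2 1, S-δ→F2 9, S-ε→F2 3, S-ζ→F2 4
  shipping cost 29, fixed 21 → total 50.
Compare {F1}: shipping cost 45 + fixed 12 = 57.
Compare {F1, F2}: shipping cost 27 + fixed 33 = 60.

50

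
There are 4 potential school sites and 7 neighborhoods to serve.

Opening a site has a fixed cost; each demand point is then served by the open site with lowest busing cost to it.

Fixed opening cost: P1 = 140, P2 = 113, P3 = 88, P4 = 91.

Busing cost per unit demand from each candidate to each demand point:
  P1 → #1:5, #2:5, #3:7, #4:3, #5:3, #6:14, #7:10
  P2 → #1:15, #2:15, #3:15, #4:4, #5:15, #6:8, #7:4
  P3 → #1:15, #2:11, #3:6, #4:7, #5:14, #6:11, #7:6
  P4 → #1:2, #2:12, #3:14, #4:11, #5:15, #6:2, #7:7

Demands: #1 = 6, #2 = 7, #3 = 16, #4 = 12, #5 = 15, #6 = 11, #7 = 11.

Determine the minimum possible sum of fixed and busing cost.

570

Open {P1, P4}: assign each demand point to its cheapest open site.
  #1→P4 6×2=12, #2→P1 7×5=35, #3→P1 16×7=112, #4→P1 12×3=36, #5→P1 15×3=45, #6→P4 11×2=22, #7→P4 11×7=77
  busing cost 339, fixed 231 → total 570.
Compare {P1, P3, P4}: busing cost 312 + fixed 319 = 631.
Compare {P1, P2}: busing cost 390 + fixed 253 = 643.
Compare {P1, P2, P4}: busing cost 306 + fixed 344 = 650.
All other subsets cost ≥ 631. Minimum total cost: 570.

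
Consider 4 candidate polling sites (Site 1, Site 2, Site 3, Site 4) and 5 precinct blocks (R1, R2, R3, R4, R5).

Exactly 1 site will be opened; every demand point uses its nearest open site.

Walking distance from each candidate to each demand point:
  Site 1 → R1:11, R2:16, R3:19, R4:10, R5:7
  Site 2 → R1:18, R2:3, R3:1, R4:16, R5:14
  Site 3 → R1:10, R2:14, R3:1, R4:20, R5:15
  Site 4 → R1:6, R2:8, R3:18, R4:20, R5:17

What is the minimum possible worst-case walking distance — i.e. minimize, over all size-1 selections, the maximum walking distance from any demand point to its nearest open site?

18

Open {Site 2}.
  Farthest demand point is R1 at walking distance 18 (to Site 2); all others are ≤ 18.
With {Site 1} the worst case is 19.
With {Site 3} the worst case is 20.
No size-1 selection achieves below 18.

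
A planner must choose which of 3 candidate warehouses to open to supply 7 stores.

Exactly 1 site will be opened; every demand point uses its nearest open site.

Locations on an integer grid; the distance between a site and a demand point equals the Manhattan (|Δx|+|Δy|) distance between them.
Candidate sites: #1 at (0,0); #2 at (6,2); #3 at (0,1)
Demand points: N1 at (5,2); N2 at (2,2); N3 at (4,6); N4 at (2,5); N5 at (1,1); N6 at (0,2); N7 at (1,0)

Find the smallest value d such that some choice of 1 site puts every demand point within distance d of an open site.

Open {#2}.
  Farthest demand point is N4 at distance 7 (to #2); all others are ≤ 7.
With {#3} the worst case is 9.
With {#1} the worst case is 10.
No size-1 selection achieves below 7.

7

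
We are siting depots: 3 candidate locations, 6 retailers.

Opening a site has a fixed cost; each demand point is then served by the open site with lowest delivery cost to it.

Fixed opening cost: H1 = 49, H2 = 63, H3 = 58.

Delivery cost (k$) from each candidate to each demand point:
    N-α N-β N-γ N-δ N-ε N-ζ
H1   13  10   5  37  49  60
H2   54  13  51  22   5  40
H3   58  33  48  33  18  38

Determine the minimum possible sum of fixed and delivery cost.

Open {H1, H2}: assign each demand point to its cheapest open site.
  N-α→H1 13, N-β→H1 10, N-γ→H1 5, N-δ→H2 22, N-ε→H2 5, N-ζ→H2 40
  delivery cost 95, fixed 112 → total 207.
Compare {H1}: delivery cost 174 + fixed 49 = 223.
Compare {H1, H3}: delivery cost 117 + fixed 107 = 224.
Compare {H2}: delivery cost 185 + fixed 63 = 248.
All other subsets cost ≥ 223. Minimum total cost: 207.

207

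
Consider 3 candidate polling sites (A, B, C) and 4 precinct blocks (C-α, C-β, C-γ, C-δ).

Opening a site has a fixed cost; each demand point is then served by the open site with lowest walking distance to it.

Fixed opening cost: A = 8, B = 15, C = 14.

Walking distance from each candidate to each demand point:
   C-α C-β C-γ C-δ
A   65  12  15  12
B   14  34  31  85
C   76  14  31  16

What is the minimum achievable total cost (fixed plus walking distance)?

Open {A, B}: assign each demand point to its cheapest open site.
  C-α→B 14, C-β→A 12, C-γ→A 15, C-δ→A 12
  walking distance 53, fixed 23 → total 76.
Compare {A, B, C}: walking distance 53 + fixed 37 = 90.
Compare {B, C}: walking distance 75 + fixed 29 = 104.
Compare {A}: walking distance 104 + fixed 8 = 112.
All other subsets cost ≥ 90. Minimum total cost: 76.

76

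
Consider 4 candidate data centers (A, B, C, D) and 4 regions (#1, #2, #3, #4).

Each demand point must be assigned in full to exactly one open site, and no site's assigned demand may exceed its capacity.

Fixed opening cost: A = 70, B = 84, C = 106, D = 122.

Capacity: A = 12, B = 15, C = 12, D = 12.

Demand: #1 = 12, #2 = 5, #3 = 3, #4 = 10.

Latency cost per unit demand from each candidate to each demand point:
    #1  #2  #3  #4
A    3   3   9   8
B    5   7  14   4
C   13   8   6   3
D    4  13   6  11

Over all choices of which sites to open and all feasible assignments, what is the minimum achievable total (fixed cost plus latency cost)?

Open {A, B, C}; cheapest assignment that respects the capacities:
  A (cap 12, load 12): #1 — cost 12×3 = 36
  B (cap 15, load 15): #2, #4 — cost 5×7 + 10×4 = 75
  C (cap 12, load 3): #3 — cost 3×6 = 18
  Shipping 129, fixed 260 → total 389.
  Any other capacity-feasible assignment to {A, B, C} ships for at least 129.
Compare {A, B, D}: its best feasible assignment gives total 405.
Compare {A, C, D}: its best feasible assignment gives total 418.
Every other set of open sites that can feasibly serve all demand totals ≥ 405 even under its best assignment. Minimum: 389.

389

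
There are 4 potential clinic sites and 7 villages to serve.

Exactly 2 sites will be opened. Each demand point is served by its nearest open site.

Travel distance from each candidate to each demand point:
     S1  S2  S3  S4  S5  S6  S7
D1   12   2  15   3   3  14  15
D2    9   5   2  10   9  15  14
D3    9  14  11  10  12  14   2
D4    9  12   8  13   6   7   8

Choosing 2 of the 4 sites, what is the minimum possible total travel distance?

40

Open {D1, D4}.
  S1→D4 9, S2→D1 2, S3→D4 8, S4→D1 3, S5→D1 3, S6→D4 7, S7→D4 8  ⇒ total 40.
Compare {D1, D3}: total 44.
Compare {D1, D2}: total 47.
No size-2 selection does better; minimum is 40.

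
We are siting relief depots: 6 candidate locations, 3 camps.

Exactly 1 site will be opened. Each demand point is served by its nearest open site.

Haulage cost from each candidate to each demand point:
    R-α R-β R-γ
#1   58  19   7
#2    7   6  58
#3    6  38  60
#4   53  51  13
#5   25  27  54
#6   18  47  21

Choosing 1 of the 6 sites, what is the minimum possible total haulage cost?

71

Open {#2}.
  R-α→#2 7, R-β→#2 6, R-γ→#2 58  ⇒ total 71.
Compare {#1}: total 84.
Compare {#6}: total 86.
No size-1 selection does better; minimum is 71.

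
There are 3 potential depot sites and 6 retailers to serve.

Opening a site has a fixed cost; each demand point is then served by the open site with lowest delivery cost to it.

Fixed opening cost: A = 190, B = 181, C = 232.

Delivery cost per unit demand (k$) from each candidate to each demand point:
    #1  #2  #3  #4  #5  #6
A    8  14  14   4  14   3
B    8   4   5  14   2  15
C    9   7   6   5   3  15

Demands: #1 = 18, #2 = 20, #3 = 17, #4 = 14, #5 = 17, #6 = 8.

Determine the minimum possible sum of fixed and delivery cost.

Open {A, B}: assign each demand point to its cheapest open site.
  #1→A 18×8=144, #2→B 20×4=80, #3→B 17×5=85, #4→A 14×4=56, #5→B 17×2=34, #6→A 8×3=24
  delivery cost 423, fixed 371 → total 794.
Compare {B}: delivery cost 659 + fixed 181 = 840.
Compare {C}: delivery cost 645 + fixed 232 = 877.
Compare {A, C}: delivery cost 517 + fixed 422 = 939.
All other subsets cost ≥ 840. Minimum total cost: 794.

794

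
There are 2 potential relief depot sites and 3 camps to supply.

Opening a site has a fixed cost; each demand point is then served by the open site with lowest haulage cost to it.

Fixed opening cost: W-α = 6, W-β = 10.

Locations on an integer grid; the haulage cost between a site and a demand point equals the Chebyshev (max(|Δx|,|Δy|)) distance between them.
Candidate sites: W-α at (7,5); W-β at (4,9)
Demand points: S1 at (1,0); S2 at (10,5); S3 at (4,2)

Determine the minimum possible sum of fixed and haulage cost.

Open {W-α}: assign each demand point to its cheapest open site.
  S1→W-α 6, S2→W-α 3, S3→W-α 3
  haulage cost 12, fixed 6 → total 18.
Compare {W-α, W-β}: haulage cost 12 + fixed 16 = 28.
Compare {W-β}: haulage cost 22 + fixed 10 = 32.

18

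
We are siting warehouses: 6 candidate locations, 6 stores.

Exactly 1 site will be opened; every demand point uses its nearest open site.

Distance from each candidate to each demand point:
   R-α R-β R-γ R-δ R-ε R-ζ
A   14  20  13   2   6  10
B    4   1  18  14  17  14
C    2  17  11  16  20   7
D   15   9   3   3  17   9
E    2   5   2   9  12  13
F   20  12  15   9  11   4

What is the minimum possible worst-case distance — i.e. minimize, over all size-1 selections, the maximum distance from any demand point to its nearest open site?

Open {E}.
  Farthest demand point is R-ζ at distance 13 (to E); all others are ≤ 13.
With {D} the worst case is 17.
With {B} the worst case is 18.
No size-1 selection achieves below 13.

13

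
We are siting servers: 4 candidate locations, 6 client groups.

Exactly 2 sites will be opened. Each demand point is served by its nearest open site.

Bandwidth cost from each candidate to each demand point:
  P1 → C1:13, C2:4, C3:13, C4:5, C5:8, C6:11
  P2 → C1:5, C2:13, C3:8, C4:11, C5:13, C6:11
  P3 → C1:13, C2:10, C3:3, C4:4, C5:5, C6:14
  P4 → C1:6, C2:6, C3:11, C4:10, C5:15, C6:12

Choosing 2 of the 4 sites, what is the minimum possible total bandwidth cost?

Open {P3, P4}.
  C1→P4 6, C2→P4 6, C3→P3 3, C4→P3 4, C5→P3 5, C6→P4 12  ⇒ total 36.
Compare {P2, P3}: total 38.
Compare {P1, P3}: total 40.
No size-2 selection does better; minimum is 36.

36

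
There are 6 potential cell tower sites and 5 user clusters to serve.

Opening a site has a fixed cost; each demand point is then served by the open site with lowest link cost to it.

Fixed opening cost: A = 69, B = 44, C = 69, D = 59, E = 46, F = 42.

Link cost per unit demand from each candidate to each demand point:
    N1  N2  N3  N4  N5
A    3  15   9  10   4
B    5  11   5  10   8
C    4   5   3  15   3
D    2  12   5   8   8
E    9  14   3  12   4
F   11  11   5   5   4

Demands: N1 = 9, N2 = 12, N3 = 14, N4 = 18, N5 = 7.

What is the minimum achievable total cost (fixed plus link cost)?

Open {C, F}: assign each demand point to its cheapest open site.
  N1→C 9×4=36, N2→C 12×5=60, N3→C 14×3=42, N4→F 18×5=90, N5→C 7×3=21
  link cost 249, fixed 111 → total 360.
Compare {C, D, F}: link cost 231 + fixed 170 = 401.
Compare {B, C, F}: link cost 249 + fixed 155 = 404.
Compare {C, E, F}: link cost 249 + fixed 157 = 406.
All other subsets cost ≥ 401. Minimum total cost: 360.

360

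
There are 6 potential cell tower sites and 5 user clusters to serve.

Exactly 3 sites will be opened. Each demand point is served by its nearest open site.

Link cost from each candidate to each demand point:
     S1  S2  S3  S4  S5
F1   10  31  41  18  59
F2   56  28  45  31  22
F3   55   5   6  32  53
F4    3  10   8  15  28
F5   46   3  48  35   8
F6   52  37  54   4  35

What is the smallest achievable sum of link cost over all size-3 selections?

26

Open {F4, F5, F6}.
  S1→F4 3, S2→F5 3, S3→F4 8, S4→F6 4, S5→F5 8  ⇒ total 26.
Compare {F3, F4, F5}: total 35.
Compare {F1, F4, F5}: total 37.
No size-3 selection does better; minimum is 26.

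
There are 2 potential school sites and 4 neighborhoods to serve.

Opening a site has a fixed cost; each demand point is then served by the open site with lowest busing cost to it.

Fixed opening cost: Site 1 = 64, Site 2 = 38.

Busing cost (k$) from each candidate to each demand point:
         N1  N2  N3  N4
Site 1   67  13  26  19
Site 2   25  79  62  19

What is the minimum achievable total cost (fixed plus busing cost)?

185

Open {Site 1, Site 2}: assign each demand point to its cheapest open site.
  N1→Site 2 25, N2→Site 1 13, N3→Site 1 26, N4→Site 1 19
  busing cost 83, fixed 102 → total 185.
Compare {Site 1}: busing cost 125 + fixed 64 = 189.
Compare {Site 2}: busing cost 185 + fixed 38 = 223.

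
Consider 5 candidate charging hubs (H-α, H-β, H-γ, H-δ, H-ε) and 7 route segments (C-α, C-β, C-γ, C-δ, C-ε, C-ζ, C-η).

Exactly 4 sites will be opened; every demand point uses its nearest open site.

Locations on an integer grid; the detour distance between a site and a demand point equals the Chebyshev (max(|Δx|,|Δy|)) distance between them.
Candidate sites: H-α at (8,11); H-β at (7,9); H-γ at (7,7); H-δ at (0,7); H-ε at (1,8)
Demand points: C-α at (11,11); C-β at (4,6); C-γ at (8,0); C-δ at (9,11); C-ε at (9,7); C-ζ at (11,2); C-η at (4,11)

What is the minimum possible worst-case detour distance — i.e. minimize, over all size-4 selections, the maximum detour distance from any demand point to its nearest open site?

Open {H-α, H-β, H-γ, H-δ}.
  Farthest demand point is C-γ at detour distance 7 (to H-γ); all others are ≤ 7.
With {H-α, H-β, H-γ, H-ε} the worst case is 7.
With {H-α, H-γ, H-δ, H-ε} the worst case is 7.
No size-4 selection achieves below 7.

7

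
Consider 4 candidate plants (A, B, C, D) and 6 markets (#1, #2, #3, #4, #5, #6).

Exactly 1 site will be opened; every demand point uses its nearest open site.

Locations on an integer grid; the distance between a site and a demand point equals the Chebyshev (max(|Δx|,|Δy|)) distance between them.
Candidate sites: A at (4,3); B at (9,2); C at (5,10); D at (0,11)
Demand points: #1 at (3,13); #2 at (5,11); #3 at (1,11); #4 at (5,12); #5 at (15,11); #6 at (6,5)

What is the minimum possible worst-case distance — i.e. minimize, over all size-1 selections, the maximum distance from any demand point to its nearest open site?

10

Open {C}.
  Farthest demand point is #5 at distance 10 (to C); all others are ≤ 10.
With {A} the worst case is 11.
With {B} the worst case is 11.
No size-1 selection achieves below 10.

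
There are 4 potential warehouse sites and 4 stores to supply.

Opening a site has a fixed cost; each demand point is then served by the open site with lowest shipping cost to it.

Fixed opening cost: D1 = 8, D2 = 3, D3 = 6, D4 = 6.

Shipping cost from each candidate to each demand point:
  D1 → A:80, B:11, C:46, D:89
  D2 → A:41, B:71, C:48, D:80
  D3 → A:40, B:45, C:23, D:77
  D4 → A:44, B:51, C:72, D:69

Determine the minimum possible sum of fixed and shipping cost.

Open {D1, D3, D4}: assign each demand point to its cheapest open site.
  A→D3 40, B→D1 11, C→D3 23, D→D4 69
  shipping cost 143, fixed 20 → total 163.
Compare {D1, D3}: shipping cost 151 + fixed 14 = 165.
Compare {D1, D2, D3, D4}: shipping cost 143 + fixed 23 = 166.
Compare {D1, D2, D3}: shipping cost 151 + fixed 17 = 168.
All other subsets cost ≥ 165. Minimum total cost: 163.

163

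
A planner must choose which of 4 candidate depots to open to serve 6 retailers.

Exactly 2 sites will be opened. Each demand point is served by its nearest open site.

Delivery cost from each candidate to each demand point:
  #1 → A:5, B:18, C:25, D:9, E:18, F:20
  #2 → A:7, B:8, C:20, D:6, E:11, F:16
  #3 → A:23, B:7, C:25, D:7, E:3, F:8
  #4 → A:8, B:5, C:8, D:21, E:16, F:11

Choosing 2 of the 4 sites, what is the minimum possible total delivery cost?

39

Open {#3, #4}.
  A→#4 8, B→#4 5, C→#4 8, D→#3 7, E→#3 3, F→#3 8  ⇒ total 39.
Compare {#2, #4}: total 48.
Compare {#2, #3}: total 51.
No size-2 selection does better; minimum is 39.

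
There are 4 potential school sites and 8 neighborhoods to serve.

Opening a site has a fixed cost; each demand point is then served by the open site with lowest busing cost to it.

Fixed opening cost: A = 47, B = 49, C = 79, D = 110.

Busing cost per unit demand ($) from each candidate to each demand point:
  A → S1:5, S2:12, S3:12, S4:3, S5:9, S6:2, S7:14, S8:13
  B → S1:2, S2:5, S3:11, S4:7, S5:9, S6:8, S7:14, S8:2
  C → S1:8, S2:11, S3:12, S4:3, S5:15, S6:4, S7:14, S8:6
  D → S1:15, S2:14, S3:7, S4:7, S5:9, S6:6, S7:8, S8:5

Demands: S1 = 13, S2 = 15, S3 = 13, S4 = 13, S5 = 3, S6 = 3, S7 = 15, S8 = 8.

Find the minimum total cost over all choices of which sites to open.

Open {A, B, D}: assign each demand point to its cheapest open site.
  S1→B 13×2=26, S2→B 15×5=75, S3→D 13×7=91, S4→A 13×3=39, S5→A 3×9=27, S6→A 3×2=6, S7→D 15×8=120, S8→B 8×2=16
  busing cost 400, fixed 206 → total 606.
Compare {B, D}: busing cost 464 + fixed 159 = 623.
Compare {A, B}: busing cost 542 + fixed 96 = 638.
Compare {B, C, D}: busing cost 406 + fixed 238 = 644.
All other subsets cost ≥ 623. Minimum total cost: 606.

606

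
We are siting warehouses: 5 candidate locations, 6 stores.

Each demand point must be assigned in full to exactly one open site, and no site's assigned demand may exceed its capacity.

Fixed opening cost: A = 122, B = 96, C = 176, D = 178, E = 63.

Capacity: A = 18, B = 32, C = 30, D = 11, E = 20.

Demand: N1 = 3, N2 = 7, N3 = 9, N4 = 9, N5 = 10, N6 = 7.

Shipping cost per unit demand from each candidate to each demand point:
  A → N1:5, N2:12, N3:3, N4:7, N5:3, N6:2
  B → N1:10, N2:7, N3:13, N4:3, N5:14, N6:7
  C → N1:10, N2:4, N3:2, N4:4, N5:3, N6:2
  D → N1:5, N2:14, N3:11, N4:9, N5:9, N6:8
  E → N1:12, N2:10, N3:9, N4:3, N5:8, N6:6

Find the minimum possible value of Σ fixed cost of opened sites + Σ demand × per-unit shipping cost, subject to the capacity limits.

Open {C, E}; cheapest assignment that respects the capacities:
  C (cap 30, load 29): N1, N2, N3, N5 — cost 3×10 + 7×4 + 9×2 + 10×3 = 106
  E (cap 20, load 16): N4, N6 — cost 9×3 + 7×6 = 69
  Shipping 175, fixed 239 → total 414.
  Any other capacity-feasible assignment to {C, E} ships for at least 175.
Compare {B, C}: its best feasible assignment gives total 440.
Compare {A, C}: its best feasible assignment gives total 454.
Every other set of open sites that can feasibly serve all demand totals ≥ 440 even under its best assignment. Minimum: 414.

414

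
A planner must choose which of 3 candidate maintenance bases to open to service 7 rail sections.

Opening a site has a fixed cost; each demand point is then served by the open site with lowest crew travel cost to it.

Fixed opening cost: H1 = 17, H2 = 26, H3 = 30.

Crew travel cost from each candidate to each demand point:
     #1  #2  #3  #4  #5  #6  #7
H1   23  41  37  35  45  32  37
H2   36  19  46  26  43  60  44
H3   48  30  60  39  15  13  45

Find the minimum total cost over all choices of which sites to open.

Open {H1, H3}: assign each demand point to its cheapest open site.
  #1→H1 23, #2→H3 30, #3→H1 37, #4→H1 35, #5→H3 15, #6→H3 13, #7→H1 37
  crew travel cost 190, fixed 47 → total 237.
Compare {H1, H2, H3}: crew travel cost 170 + fixed 73 = 243.
Compare {H2, H3}: crew travel cost 199 + fixed 56 = 255.
Compare {H1, H2}: crew travel cost 217 + fixed 43 = 260.
All other subsets cost ≥ 243. Minimum total cost: 237.

237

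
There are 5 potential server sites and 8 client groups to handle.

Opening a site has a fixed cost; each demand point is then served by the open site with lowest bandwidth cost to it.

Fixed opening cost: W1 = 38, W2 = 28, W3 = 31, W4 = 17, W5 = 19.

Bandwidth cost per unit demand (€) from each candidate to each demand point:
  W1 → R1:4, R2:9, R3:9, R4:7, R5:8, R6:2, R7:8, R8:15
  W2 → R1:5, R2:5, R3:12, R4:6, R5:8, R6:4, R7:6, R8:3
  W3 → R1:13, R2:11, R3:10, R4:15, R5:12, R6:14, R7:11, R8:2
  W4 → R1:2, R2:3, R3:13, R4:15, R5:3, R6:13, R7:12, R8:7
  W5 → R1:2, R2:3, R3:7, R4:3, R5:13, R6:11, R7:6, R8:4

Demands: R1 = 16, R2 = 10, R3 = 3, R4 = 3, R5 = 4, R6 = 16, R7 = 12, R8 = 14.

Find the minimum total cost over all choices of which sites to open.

338

Open {W1, W4, W5}: assign each demand point to its cheapest open site.
  R1→W4 16×2=32, R2→W4 10×3=30, R3→W5 3×7=21, R4→W5 3×3=9, R5→W4 4×3=12, R6→W1 16×2=32, R7→W5 12×6=72, R8→W5 14×4=56
  bandwidth cost 264, fixed 74 → total 338.
Compare {W1, W5}: bandwidth cost 284 + fixed 57 = 341.
Compare {W1, W3, W4, W5}: bandwidth cost 236 + fixed 105 = 341.
Compare {W1, W3, W5}: bandwidth cost 256 + fixed 88 = 344.
All other subsets cost ≥ 341. Minimum total cost: 338.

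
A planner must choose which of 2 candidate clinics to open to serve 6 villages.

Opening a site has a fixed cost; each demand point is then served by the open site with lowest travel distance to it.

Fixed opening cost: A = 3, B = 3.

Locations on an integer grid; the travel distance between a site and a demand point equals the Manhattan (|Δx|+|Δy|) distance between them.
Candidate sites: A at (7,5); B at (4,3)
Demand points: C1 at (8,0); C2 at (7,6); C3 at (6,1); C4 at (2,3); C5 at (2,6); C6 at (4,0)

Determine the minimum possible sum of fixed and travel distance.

27

Open {A, B}: assign each demand point to its cheapest open site.
  C1→A 6, C2→A 1, C3→B 4, C4→B 2, C5→B 5, C6→B 3
  travel distance 21, fixed 6 → total 27.
Compare {B}: travel distance 27 + fixed 3 = 30.
Compare {A}: travel distance 33 + fixed 3 = 36.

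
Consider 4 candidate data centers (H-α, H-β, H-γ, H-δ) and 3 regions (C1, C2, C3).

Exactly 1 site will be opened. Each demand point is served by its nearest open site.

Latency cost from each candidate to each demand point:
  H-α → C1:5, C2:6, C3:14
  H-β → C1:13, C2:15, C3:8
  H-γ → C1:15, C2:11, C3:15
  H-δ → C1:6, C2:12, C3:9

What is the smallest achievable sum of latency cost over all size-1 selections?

Open {H-α}.
  C1→H-α 5, C2→H-α 6, C3→H-α 14  ⇒ total 25.
Compare {H-δ}: total 27.
Compare {H-β}: total 36.
No size-1 selection does better; minimum is 25.

25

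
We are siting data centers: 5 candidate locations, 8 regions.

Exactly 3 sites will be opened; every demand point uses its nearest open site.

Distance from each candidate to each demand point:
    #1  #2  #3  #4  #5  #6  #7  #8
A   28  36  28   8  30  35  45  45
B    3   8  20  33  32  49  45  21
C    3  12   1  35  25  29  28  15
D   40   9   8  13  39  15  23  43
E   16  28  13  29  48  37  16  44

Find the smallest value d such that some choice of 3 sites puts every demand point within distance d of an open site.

Open {A, C, D}.
  Farthest demand point is #5 at distance 25 (to C); all others are ≤ 25.
With {B, C, D} the worst case is 25.
With {C, D, E} the worst case is 25.
No size-3 selection achieves below 25.

25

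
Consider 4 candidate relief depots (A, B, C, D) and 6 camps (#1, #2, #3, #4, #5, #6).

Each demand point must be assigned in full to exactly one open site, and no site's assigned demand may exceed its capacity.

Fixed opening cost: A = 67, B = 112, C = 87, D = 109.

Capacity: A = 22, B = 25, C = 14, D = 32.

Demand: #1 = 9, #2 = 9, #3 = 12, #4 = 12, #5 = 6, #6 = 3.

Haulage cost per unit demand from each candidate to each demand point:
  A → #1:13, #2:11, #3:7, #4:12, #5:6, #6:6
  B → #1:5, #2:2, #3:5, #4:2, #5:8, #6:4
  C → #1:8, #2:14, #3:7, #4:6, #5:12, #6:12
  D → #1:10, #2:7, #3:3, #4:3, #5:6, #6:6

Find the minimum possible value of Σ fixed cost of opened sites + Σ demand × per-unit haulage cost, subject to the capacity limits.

Open {B, D}; cheapest assignment that respects the capacities:
  B (cap 25, load 21): #1, #2, #6 — cost 9×5 + 9×2 + 3×4 = 75
  D (cap 32, load 30): #3, #4, #5 — cost 12×3 + 12×3 + 6×6 = 108
  Shipping 183, fixed 221 → total 404.
  Any other capacity-feasible assignment to {B, D} ships for at least 183.
Compare {A, B, D}: its best feasible assignment gives total 471.
Compare {B, C, D}: its best feasible assignment gives total 491.
Every other set of open sites that can feasibly serve all demand totals ≥ 471 even under its best assignment. Minimum: 404.

404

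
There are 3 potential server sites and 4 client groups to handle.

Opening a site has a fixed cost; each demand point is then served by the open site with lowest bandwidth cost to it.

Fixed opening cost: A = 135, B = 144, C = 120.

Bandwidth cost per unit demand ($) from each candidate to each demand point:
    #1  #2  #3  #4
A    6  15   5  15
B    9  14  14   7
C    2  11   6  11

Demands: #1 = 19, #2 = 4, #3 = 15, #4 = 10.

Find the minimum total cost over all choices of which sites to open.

402

Open {C}: assign each demand point to its cheapest open site.
  #1→C 19×2=38, #2→C 4×11=44, #3→C 15×6=90, #4→C 10×11=110
  bandwidth cost 282, fixed 120 → total 402.
Compare {B, C}: bandwidth cost 242 + fixed 264 = 506.
Compare {A, C}: bandwidth cost 267 + fixed 255 = 522.
Compare {A}: bandwidth cost 399 + fixed 135 = 534.
All other subsets cost ≥ 506. Minimum total cost: 402.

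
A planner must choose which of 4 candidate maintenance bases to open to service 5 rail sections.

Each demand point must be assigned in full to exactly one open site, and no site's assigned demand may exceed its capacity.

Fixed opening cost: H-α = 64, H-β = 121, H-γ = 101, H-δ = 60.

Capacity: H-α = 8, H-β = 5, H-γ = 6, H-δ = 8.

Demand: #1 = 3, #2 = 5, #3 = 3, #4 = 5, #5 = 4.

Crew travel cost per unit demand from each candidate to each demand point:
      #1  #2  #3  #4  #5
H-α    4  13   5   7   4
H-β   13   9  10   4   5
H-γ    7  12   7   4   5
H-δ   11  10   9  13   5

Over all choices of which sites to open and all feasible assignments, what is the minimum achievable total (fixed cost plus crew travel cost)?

Open {H-α, H-γ, H-δ}; cheapest assignment that respects the capacities:
  H-α (cap 8, load 7): #1, #5 — cost 3×4 + 4×4 = 28
  H-γ (cap 6, load 5): #4 — cost 5×4 = 20
  H-δ (cap 8, load 8): #2, #3 — cost 5×10 + 3×9 = 77
  Shipping 125, fixed 225 → total 350.
  Any other capacity-feasible assignment to {H-α, H-γ, H-δ} ships for at least 125.
Compare {H-α, H-β, H-δ}: its best feasible assignment gives total 370.
Compare {H-α, H-β, H-γ, H-δ}: its best feasible assignment gives total 458.
Every other set of open sites that can feasibly serve all demand totals ≥ 370 even under its best assignment. Minimum: 350.

350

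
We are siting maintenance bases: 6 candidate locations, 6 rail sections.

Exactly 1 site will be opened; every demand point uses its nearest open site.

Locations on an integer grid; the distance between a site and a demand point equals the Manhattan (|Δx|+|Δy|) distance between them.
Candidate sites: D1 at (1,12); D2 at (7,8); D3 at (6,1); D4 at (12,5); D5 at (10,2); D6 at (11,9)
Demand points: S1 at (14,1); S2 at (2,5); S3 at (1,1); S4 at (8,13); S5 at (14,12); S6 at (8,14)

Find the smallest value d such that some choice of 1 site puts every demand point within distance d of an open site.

Open {D2}.
  Farthest demand point is S1 at distance 14 (to D2); all others are ≤ 14.
With {D5} the worst case is 14.
With {D4} the worst case is 15.
No size-1 selection achieves below 14.

14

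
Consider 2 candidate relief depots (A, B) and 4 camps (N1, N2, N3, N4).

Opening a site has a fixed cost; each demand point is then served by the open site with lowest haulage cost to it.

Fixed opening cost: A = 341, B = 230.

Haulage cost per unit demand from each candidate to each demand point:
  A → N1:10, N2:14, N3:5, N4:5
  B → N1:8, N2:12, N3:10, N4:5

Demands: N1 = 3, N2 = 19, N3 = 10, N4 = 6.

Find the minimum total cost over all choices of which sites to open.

Open {B}: assign each demand point to its cheapest open site.
  N1→B 3×8=24, N2→B 19×12=228, N3→B 10×10=100, N4→B 6×5=30
  haulage cost 382, fixed 230 → total 612.
Compare {A}: haulage cost 376 + fixed 341 = 717.
Compare {A, B}: haulage cost 332 + fixed 571 = 903.

612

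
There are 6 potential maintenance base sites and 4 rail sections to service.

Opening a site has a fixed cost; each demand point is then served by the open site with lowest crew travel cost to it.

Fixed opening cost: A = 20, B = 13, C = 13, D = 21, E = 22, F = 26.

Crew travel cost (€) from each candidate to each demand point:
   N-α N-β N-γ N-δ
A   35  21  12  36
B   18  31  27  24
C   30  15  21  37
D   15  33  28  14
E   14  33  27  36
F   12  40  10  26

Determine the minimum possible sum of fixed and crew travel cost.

99

Open {C, D}: assign each demand point to its cheapest open site.
  N-α→D 15, N-β→C 15, N-γ→C 21, N-δ→D 14
  crew travel cost 65, fixed 34 → total 99.
Compare {C, F}: crew travel cost 63 + fixed 39 = 102.
Compare {A, D}: crew travel cost 62 + fixed 41 = 103.
Compare {B, C}: crew travel cost 78 + fixed 26 = 104.
All other subsets cost ≥ 102. Minimum total cost: 99.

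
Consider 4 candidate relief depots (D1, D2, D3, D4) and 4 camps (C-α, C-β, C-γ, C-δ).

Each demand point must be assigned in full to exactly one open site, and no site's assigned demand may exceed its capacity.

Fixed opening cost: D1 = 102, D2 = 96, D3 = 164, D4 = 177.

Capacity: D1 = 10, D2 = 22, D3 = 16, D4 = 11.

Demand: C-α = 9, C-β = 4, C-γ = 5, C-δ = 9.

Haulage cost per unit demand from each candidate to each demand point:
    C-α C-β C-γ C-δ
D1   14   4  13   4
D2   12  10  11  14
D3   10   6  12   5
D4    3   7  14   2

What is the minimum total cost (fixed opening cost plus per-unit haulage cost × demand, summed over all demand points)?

437

Open {D1, D2}; cheapest assignment that respects the capacities:
  D1 (cap 10, load 9): C-δ — cost 9×4 = 36
  D2 (cap 22, load 18): C-α, C-β, C-γ — cost 9×12 + 4×10 + 5×11 = 203
  Shipping 239, fixed 198 → total 437.
  Any other capacity-feasible assignment to {D1, D2} ships for at least 239.
Compare {D2, D3}: its best feasible assignment gives total 492.
Compare {D2, D4}: its best feasible assignment gives total 494.
Every other set of open sites that can feasibly serve all demand totals ≥ 492 even under its best assignment. Minimum: 437.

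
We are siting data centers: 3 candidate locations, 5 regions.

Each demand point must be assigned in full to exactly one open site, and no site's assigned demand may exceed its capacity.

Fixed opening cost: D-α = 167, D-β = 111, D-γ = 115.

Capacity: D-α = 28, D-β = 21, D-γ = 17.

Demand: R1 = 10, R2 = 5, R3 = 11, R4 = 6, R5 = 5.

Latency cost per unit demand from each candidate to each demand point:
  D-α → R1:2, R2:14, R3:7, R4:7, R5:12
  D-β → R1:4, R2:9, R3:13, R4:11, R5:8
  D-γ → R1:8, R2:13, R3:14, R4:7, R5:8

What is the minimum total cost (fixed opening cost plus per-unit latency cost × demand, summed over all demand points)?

502

Open {D-α, D-β}; cheapest assignment that respects the capacities:
  D-α (cap 28, load 27): R1, R3, R4 — cost 10×2 + 11×7 + 6×7 = 139
  D-β (cap 21, load 10): R2, R5 — cost 5×9 + 5×8 = 85
  Shipping 224, fixed 278 → total 502.
  Any other capacity-feasible assignment to {D-α, D-β} ships for at least 224.
Compare {D-α, D-γ}: its best feasible assignment gives total 526.
Compare {D-β, D-γ}: its best feasible assignment gives total 547.
Every other set of open sites that can feasibly serve all demand totals ≥ 526 even under its best assignment. Minimum: 502.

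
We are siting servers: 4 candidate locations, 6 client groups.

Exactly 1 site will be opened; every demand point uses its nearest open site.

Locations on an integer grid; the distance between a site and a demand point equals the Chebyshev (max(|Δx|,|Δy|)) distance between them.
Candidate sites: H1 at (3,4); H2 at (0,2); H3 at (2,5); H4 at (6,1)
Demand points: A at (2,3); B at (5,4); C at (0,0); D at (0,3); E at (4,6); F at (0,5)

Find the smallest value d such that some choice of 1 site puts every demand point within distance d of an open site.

Open {H1}.
  Farthest demand point is C at distance 4 (to H1); all others are ≤ 4.
With {H2} the worst case is 5.
With {H3} the worst case is 5.
No size-1 selection achieves below 4.

4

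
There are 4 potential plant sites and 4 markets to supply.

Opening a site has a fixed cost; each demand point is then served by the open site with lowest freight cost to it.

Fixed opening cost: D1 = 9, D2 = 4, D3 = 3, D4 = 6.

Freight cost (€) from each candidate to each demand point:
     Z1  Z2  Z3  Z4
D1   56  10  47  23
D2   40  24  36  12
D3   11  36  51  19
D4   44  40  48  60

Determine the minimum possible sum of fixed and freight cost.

85

Open {D1, D2, D3}: assign each demand point to its cheapest open site.
  Z1→D3 11, Z2→D1 10, Z3→D2 36, Z4→D2 12
  freight cost 69, fixed 16 → total 85.
Compare {D2, D3}: freight cost 83 + fixed 7 = 90.
Compare {D1, D2, D3, D4}: freight cost 69 + fixed 22 = 91.
Compare {D2, D3, D4}: freight cost 83 + fixed 13 = 96.
All other subsets cost ≥ 90. Minimum total cost: 85.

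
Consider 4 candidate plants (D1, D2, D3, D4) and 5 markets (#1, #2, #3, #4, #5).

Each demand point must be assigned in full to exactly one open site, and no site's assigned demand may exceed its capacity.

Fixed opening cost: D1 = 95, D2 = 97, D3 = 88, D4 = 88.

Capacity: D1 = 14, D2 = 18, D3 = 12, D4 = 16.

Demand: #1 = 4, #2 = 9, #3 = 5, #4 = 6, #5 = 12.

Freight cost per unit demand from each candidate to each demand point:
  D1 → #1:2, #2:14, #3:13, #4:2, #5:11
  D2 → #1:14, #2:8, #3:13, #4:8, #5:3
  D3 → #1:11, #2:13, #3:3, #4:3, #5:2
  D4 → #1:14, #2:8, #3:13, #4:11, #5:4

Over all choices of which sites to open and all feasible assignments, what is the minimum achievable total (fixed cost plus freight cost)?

Open {D1, D3, D4}; cheapest assignment that respects the capacities:
  D1 (cap 14, load 10): #1, #4 — cost 4×2 + 6×2 = 20
  D3 (cap 12, load 12): #5 — cost 12×2 = 24
  D4 (cap 16, load 14): #2, #3 — cost 9×8 + 5×13 = 137
  Shipping 181, fixed 271 → total 452.
  Any other capacity-feasible assignment to {D1, D3, D4} ships for at least 181.
Compare {D1, D2, D3}: its best feasible assignment gives total 461.
Compare {D2, D3, D4}: its best feasible assignment gives total 470.
Every other set of open sites that can feasibly serve all demand totals ≥ 461 even under its best assignment. Minimum: 452.

452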